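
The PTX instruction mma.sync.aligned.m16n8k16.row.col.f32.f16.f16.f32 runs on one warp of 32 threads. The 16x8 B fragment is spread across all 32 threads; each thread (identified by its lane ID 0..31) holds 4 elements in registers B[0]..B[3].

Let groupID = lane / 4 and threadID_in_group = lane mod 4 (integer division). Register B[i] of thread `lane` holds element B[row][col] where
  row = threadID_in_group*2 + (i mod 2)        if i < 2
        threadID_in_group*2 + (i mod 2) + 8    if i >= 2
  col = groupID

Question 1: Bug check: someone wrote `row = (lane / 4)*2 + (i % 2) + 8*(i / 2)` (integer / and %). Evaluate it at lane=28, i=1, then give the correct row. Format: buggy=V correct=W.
`(lane / 4)*2 + (i % 2) + 8*(i / 2)`[28,1]->15
lane 28: gid=7 (28/4), tid=0 (28%4)
i=1: r=0*2+1+0=1, c=gid=7
row: 15 vs 1

buggy=15 correct=1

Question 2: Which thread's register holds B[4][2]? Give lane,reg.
10,0

c: 2->gid=2  r: 4->r8=0,tid=2,i&1=0
L=2*4+2=10  i=0*2+0=0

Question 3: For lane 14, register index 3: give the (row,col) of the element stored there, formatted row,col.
lane 14: gr=3 (14/4), th=2 (14%4)
i=3: r=2*2+1+8=13, c=gr=3

13,3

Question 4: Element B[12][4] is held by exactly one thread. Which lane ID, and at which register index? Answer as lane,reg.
18,2

c=4→G=4  r=12→rhi=1,T=2,p=0
L=4*4+2=18  i=1*2+0=2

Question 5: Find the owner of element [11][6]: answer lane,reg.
25,3

c:6=>grp=6  r:11=>rB=1,tig=1,lo=1
L=6*4+1=25  i=1*2+1=3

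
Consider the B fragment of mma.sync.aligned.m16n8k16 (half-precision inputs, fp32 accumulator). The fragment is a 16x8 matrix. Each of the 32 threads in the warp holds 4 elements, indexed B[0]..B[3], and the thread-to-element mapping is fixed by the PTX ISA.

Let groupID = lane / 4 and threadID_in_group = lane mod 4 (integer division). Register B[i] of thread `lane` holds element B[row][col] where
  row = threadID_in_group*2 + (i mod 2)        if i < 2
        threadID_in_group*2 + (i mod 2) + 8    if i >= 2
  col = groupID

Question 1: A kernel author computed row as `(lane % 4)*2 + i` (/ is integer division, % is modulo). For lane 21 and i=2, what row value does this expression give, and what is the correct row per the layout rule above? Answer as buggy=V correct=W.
buggy=4 correct=10

`(lane % 4)*2 + i`[21,2]->4
21: g=5,t=1
[2] (1*2+0+8,5) = (10,5)
row: 4 vs 10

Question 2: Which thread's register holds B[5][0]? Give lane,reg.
c=0->g=0  r=5->rb=0,t=2,b0=1
L=0*4+2=2  i=0*2+1=1

2,1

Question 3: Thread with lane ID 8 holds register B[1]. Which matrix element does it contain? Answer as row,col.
lane 8: grp=2 (8/4), tig=0 (8%4)
i=1: r=0*2+1+0=1, c=grp=2

1,2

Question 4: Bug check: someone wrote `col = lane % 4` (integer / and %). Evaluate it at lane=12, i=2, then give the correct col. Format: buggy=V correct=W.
`lane % 4`[12,2]⇒0
lane 12: gr=3 (12/4), th=0 (12%4)
i=2: r=0*2+0+8=8, c=gr=3
col: 0 vs 3

buggy=0 correct=3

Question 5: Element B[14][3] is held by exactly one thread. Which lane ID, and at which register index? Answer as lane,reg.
15,2

c=3->g=3  r=14->rb=1,t=3,b0=0
L=3*4+3=15  i=1*2+0=2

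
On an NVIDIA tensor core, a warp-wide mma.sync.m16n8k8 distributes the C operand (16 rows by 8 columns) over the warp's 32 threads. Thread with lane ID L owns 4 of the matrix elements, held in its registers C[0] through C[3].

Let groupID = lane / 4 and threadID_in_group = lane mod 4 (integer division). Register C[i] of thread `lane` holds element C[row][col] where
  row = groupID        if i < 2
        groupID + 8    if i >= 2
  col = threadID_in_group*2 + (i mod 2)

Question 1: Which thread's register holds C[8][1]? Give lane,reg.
0,3

r: 8->gid=0,r8=1  c: 1->tid=0,i&1=1
L=0*4+0=0  i=1*2+1=3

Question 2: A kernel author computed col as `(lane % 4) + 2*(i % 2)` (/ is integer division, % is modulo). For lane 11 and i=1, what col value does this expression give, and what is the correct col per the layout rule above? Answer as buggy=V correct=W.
`(lane % 4) + 2*(i % 2)`[11,1]->5
L=11->gid=11>>2=2, tid=11&3=3
[1]->row 2+0=2  col 3·2+1=7
col: 5 vs 7

buggy=5 correct=7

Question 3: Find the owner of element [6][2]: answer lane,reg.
25,0

r:6=>grp=6,rB=0  c:2=>tig=1,lo=0
L=6*4+1=25  i=0*2+0=0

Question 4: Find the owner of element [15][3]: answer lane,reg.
29,3

r=15→G=7,rhi=1  c=3→T=1,p=1
L=7*4+1=29  i=1*2+1=3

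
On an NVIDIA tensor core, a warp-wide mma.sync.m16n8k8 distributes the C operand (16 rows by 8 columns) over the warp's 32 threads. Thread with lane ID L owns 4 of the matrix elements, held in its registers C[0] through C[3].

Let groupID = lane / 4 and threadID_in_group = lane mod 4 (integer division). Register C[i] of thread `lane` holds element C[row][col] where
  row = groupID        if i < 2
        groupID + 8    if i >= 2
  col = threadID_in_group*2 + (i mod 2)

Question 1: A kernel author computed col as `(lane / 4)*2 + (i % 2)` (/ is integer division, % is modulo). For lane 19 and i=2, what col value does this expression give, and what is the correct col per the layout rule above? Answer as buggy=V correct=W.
`(lane / 4)*2 + (i % 2)`[19,2]=>8
lane 19=>19/4=4, 19 mod 4=3
i=2  r:4+8=>12  c:2·3+0=>6
col: 8 vs 6

buggy=8 correct=6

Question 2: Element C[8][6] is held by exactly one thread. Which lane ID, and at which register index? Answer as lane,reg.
r=8->g=0,rb=1  c=6->t=3,b0=0
L=0*4+3=3  i=1*2+0=2

3,2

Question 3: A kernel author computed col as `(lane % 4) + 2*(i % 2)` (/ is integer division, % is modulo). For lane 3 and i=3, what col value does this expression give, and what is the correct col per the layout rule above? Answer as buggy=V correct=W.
`(lane % 4) + 2*(i % 2)`[3,3]→5
lane 3→3/4=0, 3 mod 4=3
i=3  r:0+8→8  c:2·3+1→7
col: 5 vs 7

buggy=5 correct=7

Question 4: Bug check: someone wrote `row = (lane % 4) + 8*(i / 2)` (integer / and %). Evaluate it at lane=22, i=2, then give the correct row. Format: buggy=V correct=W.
`(lane % 4) + 8*(i / 2)`[22,2]=>10
lane 22=>22/4=5, 22 mod 4=2
i=2  r:5+8=>13  c:2·2+0=>4
row: 10 vs 13

buggy=10 correct=13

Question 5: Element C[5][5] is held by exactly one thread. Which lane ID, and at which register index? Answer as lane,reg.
r: 5->gid=5,r8=0  c: 5->tid=2,i&1=1
L=5*4+2=22  i=0*2+1=1

22,1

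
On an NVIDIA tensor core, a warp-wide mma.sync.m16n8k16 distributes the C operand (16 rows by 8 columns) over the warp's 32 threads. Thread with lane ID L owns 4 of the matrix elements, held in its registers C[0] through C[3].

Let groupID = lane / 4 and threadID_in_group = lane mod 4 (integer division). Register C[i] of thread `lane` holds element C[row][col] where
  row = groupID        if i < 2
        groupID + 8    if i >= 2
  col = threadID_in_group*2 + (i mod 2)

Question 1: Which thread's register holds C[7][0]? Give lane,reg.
r=7->g=7,rb=0  c=0->t=0,b0=0
L=7*4+0=28  i=0*2+0=0

28,0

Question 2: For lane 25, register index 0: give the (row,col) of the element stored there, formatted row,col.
6,2

lane 25->25/4=6, 25 mod 4=1
i=0  r:6+0->6  c:2·1+0->2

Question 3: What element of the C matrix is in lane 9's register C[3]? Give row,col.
10,3

L=9->g=9>>2=2, t=9&3=1
[3]->row 2+8=10  col 1·2+1=3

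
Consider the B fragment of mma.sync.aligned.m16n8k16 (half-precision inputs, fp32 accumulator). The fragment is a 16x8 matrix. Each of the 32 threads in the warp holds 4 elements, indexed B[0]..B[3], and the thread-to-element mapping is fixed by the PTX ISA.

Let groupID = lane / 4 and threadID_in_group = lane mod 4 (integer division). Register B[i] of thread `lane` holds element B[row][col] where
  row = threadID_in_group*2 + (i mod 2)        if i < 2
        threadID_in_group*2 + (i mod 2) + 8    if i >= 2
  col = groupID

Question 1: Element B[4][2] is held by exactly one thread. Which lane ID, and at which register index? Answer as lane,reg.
10,0

c=2→G=2  r=4→rhi=0,T=2,p=0
L=2*4+2=10  i=0*2+0=0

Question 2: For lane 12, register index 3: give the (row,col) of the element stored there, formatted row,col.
lane 12⇒12/4=3, 12 mod 4=0
i=3  r:2·0+1+8⇒9  c:3

9,3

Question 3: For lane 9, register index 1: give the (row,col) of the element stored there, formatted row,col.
lane 9: grp=2 (9/4), tig=1 (9%4)
i=1: r=1*2+1+0=3, c=grp=2

3,2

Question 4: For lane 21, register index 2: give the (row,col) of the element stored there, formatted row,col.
21: g=5,t=1
[2] (1*2+0+8,5) = (10,5)

10,5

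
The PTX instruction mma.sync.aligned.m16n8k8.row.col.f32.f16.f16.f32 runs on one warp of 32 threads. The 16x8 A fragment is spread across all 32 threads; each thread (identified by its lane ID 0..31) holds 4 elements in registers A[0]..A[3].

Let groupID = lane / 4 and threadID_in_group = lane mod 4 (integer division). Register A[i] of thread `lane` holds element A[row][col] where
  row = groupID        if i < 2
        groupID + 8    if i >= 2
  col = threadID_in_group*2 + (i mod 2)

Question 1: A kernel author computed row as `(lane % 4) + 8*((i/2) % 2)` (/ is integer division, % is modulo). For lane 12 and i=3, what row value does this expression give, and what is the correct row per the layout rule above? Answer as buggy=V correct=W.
buggy=8 correct=11

`(lane % 4) + 8*((i/2) % 2)`[12,3]->8
lane 12: gid=3 (12/4), tid=0 (12%4)
i=3: r=3+8=11, c=0*2+1=1
row: 8 vs 11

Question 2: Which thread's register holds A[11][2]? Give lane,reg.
13,2

r=11->g=3,rb=1  c=2->t=1,b0=0
L=3*4+1=13  i=1*2+0=2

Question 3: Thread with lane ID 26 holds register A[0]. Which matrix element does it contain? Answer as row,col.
6,4

26: gr=6,th=2
[0] (6+0,2*2+0) = (6,4)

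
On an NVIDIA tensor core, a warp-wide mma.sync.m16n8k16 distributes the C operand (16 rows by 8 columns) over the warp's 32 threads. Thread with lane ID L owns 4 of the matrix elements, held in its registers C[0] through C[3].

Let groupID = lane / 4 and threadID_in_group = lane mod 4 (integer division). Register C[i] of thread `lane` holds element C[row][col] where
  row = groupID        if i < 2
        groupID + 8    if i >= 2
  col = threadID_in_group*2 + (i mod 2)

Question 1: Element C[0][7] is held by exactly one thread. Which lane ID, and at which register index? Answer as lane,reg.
3,1

r:0=>grp=0,rB=0  c:7=>tig=3,lo=1
L=0*4+3=3  i=0*2+1=1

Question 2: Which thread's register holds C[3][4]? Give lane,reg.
14,0

r=3⇒gr=3,Rb=0  c=4⇒th=2,odd=0
L=3*4+2=14  i=0*2+0=0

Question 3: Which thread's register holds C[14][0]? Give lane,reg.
24,2

r=14->g=6,rb=1  c=0->t=0,b0=0
L=6*4+0=24  i=1*2+0=2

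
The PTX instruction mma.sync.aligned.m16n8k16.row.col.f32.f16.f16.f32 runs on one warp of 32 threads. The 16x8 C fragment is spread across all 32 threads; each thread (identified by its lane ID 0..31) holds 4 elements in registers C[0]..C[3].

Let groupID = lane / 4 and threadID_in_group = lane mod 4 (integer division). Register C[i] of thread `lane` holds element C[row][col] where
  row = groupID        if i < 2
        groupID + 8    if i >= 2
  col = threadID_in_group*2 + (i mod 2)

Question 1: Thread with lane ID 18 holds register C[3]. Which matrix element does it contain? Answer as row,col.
12,5

L=18=>grp=18>>2=4, tig=18&3=2
[3]=>row 4+8=12  col 2·2+1=5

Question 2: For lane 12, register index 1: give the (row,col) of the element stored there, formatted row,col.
lane 12=>12/4=3, 12 mod 4=0
i=1  r:3+0=>3  c:2·0+1=>1

3,1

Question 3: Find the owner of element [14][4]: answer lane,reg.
r=14→G=6,rhi=1  c=4→T=2,p=0
L=6*4+2=26  i=1*2+0=2

26,2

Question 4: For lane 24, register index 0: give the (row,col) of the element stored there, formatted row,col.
6,0

L=24->gid=24>>2=6, tid=24&3=0
[0]->row 6+0=6  col 0·2+0=0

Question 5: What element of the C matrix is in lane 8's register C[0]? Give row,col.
L=8->gid=8>>2=2, tid=8&3=0
[0]->row 2+0=2  col 0·2+0=0

2,0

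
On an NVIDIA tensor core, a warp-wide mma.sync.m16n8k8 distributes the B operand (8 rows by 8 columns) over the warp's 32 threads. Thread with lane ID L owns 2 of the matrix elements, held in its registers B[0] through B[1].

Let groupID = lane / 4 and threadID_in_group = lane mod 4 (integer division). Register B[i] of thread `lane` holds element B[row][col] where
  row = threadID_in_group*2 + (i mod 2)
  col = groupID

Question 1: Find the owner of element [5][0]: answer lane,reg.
2,1

c=0->g=0  r=5->t=2,b0=1
L=0*4+2=2  i=1=1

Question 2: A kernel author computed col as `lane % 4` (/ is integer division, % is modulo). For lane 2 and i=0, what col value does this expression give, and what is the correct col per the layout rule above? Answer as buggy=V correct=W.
buggy=2 correct=0

`lane % 4`[2,0]=>2
L=2=>grp=2>>2=0, tig=2&3=2
[0]=>row 2·2+0=4  col grp=0
col: 2 vs 0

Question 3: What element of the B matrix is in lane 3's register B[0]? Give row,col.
6,0

L=3⇒gr=3>>2=0, th=3&3=3
[0]⇒row 3·2+0=6  col gr=0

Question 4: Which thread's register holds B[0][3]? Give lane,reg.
c=3->g=3  r=0->t=0,b0=0
L=3*4+0=12  i=0=0

12,0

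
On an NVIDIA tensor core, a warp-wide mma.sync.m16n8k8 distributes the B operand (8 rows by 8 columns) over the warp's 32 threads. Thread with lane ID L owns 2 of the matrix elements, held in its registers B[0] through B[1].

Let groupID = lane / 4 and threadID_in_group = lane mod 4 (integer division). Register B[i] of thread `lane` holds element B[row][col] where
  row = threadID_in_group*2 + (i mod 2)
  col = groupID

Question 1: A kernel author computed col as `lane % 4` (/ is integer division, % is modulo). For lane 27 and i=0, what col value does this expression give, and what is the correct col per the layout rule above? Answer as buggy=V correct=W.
buggy=3 correct=6

`lane % 4`[27,0]->3
lane 27: g=6 (27/4), t=3 (27%4)
i=0: r=3*2+0=6, c=g=6
col: 3 vs 6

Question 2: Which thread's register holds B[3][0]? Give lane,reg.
1,1

c=0→G=0  r=3→T=1,p=1
L=0*4+1=1  i=1=1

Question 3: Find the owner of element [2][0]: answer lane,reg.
1,0

c:0=>grp=0  r:2=>tig=1,lo=0
L=0*4+1=1  i=0=0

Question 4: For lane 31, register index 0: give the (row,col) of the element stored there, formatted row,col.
lane 31: G=7 (31/4), T=3 (31%4)
i=0: r=3*2+0=6, c=G=7

6,7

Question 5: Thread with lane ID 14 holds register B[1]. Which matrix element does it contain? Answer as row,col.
5,3

14: G=3,T=2
[1] (2*2+1,3) = (5,3)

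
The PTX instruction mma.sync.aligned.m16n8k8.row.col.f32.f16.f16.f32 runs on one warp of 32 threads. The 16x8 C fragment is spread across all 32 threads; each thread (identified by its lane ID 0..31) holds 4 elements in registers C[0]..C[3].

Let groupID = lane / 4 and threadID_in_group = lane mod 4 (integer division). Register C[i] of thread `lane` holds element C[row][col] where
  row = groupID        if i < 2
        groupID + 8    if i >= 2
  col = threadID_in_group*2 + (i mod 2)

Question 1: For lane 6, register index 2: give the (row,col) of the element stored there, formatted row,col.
9,4

6: grp=1,tig=2
[2] (1+8,2*2+0) = (9,4)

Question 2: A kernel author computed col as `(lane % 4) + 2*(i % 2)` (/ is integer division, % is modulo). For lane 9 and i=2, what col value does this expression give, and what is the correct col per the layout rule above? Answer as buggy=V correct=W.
buggy=1 correct=2

`(lane % 4) + 2*(i % 2)`[9,2]=>1
9: grp=2,tig=1
[2] (2+8,1*2+0) = (10,2)
col: 1 vs 2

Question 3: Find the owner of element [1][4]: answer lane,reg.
r=1->g=1,rb=0  c=4->t=2,b0=0
L=1*4+2=6  i=0*2+0=0

6,0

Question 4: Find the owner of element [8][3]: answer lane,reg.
r: 8->gid=0,r8=1  c: 3->tid=1,i&1=1
L=0*4+1=1  i=1*2+1=3

1,3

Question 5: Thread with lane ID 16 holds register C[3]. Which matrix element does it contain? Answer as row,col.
lane 16: grp=4 (16/4), tig=0 (16%4)
i=3: r=4+8=12, c=0*2+1=1

12,1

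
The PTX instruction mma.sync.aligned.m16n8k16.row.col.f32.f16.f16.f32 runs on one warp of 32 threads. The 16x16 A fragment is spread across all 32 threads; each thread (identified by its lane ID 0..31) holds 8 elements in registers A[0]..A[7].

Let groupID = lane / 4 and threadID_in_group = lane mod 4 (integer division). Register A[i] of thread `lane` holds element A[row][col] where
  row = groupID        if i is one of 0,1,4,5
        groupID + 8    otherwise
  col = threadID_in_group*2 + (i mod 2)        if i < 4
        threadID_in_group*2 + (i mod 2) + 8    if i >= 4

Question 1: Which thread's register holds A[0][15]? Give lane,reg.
3,5

r=0→G=0,rhi=0  c=15→chi=1,T=3,p=1
L=0*4+3=3  i=1*4+0*2+1=5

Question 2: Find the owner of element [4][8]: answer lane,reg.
16,4

r:4=>grp=4,rB=0  c:8=>cB=1,tig=0,lo=0
L=4*4+0=16  i=1*4+0*2+0=4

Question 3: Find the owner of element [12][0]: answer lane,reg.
16,2

r:12=>grp=4,rB=1  c:0=>cB=0,tig=0,lo=0
L=4*4+0=16  i=0*4+1*2+0=2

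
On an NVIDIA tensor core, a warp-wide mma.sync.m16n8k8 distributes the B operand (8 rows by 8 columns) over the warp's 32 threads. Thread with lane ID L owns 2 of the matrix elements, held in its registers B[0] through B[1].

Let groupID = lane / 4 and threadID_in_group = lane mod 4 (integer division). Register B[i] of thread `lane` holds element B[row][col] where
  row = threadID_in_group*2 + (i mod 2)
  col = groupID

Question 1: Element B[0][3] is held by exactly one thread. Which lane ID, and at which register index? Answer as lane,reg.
c:3=>grp=3  r:0=>tig=0,lo=0
L=3*4+0=12  i=0=0

12,0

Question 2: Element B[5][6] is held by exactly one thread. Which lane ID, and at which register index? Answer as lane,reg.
c=6⇒gr=6  r=5⇒th=2,odd=1
L=6*4+2=26  i=1=1

26,1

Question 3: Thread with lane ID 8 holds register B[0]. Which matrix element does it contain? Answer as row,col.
lane 8->8/4=2, 8 mod 4=0
i=0  r:2·0+0->0  c:2

0,2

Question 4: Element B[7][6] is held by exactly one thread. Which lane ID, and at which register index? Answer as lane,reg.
27,1

c: 6->gid=6  r: 7->tid=3,i&1=1
L=6*4+3=27  i=1=1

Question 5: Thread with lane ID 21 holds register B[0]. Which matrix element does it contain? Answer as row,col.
2,5

lane 21: G=5 (21/4), T=1 (21%4)
i=0: r=1*2+0=2, c=G=5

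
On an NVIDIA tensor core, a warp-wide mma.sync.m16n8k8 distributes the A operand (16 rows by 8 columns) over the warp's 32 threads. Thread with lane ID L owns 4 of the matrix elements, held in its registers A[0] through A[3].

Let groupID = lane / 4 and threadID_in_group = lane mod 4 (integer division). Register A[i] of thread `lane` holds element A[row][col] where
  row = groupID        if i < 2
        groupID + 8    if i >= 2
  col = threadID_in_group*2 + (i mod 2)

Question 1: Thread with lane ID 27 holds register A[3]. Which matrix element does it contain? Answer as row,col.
lane 27: gr=6 (27/4), th=3 (27%4)
i=3: r=6+8=14, c=3*2+1=7

14,7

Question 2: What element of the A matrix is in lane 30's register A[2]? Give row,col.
15,4

L=30->g=30>>2=7, t=30&3=2
[2]->row 7+8=15  col 2·2+0=4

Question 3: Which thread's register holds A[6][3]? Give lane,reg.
25,1

r=6⇒gr=6,Rb=0  c=3⇒th=1,odd=1
L=6*4+1=25  i=0*2+1=1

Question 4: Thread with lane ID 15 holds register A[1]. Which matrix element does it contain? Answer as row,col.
3,7

L=15→G=15>>2=3, T=15&3=3
[1]→row 3+0=3  col 3·2+1=7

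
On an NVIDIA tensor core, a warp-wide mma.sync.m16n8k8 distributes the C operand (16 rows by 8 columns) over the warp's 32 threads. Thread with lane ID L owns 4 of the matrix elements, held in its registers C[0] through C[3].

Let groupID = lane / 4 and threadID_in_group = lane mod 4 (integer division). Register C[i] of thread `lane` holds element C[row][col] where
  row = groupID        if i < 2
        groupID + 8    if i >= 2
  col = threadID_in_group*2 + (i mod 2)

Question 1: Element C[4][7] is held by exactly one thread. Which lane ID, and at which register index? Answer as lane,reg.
19,1

r: 4->gid=4,r8=0  c: 7->tid=3,i&1=1
L=4*4+3=19  i=0*2+1=1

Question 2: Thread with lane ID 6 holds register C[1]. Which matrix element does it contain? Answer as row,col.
L=6→G=6>>2=1, T=6&3=2
[1]→row 1+0=1  col 2·2+1=5

1,5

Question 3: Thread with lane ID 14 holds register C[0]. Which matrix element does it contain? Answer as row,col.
14: grp=3,tig=2
[0] (3+0,2*2+0) = (3,4)

3,4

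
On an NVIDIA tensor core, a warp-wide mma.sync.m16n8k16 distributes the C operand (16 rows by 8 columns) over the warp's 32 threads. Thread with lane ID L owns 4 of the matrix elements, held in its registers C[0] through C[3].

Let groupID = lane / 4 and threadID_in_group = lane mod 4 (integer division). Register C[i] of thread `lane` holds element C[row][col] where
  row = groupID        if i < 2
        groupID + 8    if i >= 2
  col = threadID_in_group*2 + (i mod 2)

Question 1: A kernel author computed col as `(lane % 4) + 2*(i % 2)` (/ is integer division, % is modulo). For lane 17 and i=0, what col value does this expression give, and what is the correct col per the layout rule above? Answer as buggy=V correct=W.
buggy=1 correct=2

`(lane % 4) + 2*(i % 2)`[17,0]->1
17: g=4,t=1
[0] (4+0,1*2+0) = (4,2)
col: 1 vs 2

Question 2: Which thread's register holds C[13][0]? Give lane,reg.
20,2

r=13->g=5,rb=1  c=0->t=0,b0=0
L=5*4+0=20  i=1*2+0=2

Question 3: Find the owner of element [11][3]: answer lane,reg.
13,3

r=11->g=3,rb=1  c=3->t=1,b0=1
L=3*4+1=13  i=1*2+1=3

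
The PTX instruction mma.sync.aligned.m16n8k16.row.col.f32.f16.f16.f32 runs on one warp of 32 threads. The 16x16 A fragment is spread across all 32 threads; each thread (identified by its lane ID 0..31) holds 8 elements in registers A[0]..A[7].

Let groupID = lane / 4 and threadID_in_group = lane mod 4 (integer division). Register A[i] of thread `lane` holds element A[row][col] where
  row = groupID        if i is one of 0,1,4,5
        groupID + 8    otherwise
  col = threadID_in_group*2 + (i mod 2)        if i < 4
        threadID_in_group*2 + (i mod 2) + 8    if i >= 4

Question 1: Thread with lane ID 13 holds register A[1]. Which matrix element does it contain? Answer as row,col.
3,3

L=13->g=13>>2=3, t=13&3=1
[1]->row 3+0=3  col 1·2+1+0=3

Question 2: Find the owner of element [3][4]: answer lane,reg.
r=3->g=3,rb=0  c=4->cb=0,t=2,b0=0
L=3*4+2=14  i=0*4+0*2+0=0

14,0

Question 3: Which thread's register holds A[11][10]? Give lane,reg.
r=11->g=3,rb=1  c=10->cb=1,t=1,b0=0
L=3*4+1=13  i=1*4+1*2+0=6

13,6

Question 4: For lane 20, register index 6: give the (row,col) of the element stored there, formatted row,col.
L=20->gid=20>>2=5, tid=20&3=0
[6]->row 5+8=13  col 0·2+0+8=8

13,8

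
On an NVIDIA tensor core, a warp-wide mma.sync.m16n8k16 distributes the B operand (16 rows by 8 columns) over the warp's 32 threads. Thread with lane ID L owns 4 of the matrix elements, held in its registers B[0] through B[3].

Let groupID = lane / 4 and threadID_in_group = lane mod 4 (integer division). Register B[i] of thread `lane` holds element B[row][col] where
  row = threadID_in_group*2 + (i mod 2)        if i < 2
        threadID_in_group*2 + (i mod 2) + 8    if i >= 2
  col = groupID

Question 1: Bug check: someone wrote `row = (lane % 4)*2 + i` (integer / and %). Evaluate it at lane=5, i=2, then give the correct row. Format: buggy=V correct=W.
`(lane % 4)*2 + i`[5,2]->4
L=5->g=5>>2=1, t=5&3=1
[2]->row 1·2+0+8=10  col g=1
row: 4 vs 10

buggy=4 correct=10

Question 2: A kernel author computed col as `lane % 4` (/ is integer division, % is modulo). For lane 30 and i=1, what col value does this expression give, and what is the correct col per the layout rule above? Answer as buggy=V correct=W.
buggy=2 correct=7

`lane % 4`[30,1]->2
lane 30: g=7 (30/4), t=2 (30%4)
i=1: r=2*2+1+0=5, c=g=7
col: 2 vs 7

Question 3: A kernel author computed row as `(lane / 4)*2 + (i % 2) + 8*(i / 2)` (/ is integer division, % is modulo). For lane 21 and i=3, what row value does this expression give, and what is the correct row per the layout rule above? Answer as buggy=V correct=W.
`(lane / 4)*2 + (i % 2) + 8*(i / 2)`[21,3]=>19
lane 21=>21/4=5, 21 mod 4=1
i=3  r:2·1+1+8=>11  c:5
row: 19 vs 11

buggy=19 correct=11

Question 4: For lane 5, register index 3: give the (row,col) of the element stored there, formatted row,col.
lane 5: gr=1 (5/4), th=1 (5%4)
i=3: r=1*2+1+8=11, c=gr=1

11,1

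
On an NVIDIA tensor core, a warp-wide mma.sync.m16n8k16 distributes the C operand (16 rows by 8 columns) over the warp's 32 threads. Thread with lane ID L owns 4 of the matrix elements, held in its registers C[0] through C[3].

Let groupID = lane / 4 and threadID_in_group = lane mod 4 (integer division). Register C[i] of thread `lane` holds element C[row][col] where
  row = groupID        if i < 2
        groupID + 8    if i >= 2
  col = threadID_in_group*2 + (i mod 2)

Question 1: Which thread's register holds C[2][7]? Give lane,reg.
11,1

r: 2->gid=2,r8=0  c: 7->tid=3,i&1=1
L=2*4+3=11  i=0*2+1=1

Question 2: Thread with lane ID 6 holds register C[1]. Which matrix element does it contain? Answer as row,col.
1,5

L=6->g=6>>2=1, t=6&3=2
[1]->row 1+0=1  col 2·2+1=5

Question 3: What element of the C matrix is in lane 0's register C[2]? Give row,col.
0: g=0,t=0
[2] (0+8,0*2+0) = (8,0)

8,0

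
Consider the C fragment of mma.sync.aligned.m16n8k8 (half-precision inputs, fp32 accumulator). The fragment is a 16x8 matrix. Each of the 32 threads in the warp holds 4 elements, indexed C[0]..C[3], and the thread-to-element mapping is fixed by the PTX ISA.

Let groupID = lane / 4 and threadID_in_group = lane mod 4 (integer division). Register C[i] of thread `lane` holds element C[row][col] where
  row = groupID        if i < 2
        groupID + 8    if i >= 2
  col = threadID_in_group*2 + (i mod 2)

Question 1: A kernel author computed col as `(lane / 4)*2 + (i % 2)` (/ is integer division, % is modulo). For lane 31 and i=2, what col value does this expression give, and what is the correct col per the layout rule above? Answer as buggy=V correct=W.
`(lane / 4)*2 + (i % 2)`[31,2]->14
lane 31->31/4=7, 31 mod 4=3
i=2  r:7+8->15  c:2·3+0->6
col: 14 vs 6

buggy=14 correct=6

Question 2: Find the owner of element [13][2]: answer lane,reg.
r=13→G=5,rhi=1  c=2→T=1,p=0
L=5*4+1=21  i=1*2+0=2

21,2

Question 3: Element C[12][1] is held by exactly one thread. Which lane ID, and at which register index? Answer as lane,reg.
16,3

r=12⇒gr=4,Rb=1  c=1⇒th=0,odd=1
L=4*4+0=16  i=1*2+1=3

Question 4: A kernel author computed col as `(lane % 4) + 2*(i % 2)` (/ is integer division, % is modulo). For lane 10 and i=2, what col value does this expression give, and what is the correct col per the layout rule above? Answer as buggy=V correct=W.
buggy=2 correct=4

`(lane % 4) + 2*(i % 2)`[10,2]->2
10: g=2,t=2
[2] (2+8,2*2+0) = (10,4)
col: 2 vs 4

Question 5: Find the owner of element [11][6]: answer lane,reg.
15,2

r: 11->gid=3,r8=1  c: 6->tid=3,i&1=0
L=3*4+3=15  i=1*2+0=2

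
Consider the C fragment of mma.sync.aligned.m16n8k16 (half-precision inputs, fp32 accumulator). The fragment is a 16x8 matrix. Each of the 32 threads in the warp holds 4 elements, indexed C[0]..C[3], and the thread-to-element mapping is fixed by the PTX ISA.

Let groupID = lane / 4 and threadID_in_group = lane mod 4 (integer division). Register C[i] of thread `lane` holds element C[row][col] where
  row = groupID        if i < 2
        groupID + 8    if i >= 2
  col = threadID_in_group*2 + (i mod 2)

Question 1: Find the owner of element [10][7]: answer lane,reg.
r=10⇒gr=2,Rb=1  c=7⇒th=3,odd=1
L=2*4+3=11  i=1*2+1=3

11,3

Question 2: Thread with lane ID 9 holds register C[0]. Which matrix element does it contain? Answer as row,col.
2,2

9: G=2,T=1
[0] (2+0,1*2+0) = (2,2)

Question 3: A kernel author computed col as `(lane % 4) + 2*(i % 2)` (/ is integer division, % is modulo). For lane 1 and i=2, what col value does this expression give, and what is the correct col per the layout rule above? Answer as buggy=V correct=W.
buggy=1 correct=2

`(lane % 4) + 2*(i % 2)`[1,2]→1
lane 1→1/4=0, 1 mod 4=1
i=2  r:0+8→8  c:2·1+0→2
col: 1 vs 2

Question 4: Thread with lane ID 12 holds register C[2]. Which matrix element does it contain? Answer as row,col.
11,0

12: G=3,T=0
[2] (3+8,0*2+0) = (11,0)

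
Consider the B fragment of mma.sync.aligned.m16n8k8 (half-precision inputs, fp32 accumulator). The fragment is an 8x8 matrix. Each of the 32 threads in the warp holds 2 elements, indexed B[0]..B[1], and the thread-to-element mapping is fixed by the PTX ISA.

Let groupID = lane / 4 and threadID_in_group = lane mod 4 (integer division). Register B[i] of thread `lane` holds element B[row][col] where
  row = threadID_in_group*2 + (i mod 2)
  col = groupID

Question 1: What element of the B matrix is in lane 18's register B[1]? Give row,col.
L=18→G=18>>2=4, T=18&3=2
[1]→row 2·2+1=5  col G=4

5,4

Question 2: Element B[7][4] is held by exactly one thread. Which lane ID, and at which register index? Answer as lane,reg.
19,1

c: 4->gid=4  r: 7->tid=3,i&1=1
L=4*4+3=19  i=1=1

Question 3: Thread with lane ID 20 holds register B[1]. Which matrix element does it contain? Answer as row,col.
20: grp=5,tig=0
[1] (0*2+1,5) = (1,5)

1,5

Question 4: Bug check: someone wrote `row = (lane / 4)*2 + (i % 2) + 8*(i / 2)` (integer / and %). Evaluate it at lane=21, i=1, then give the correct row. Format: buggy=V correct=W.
buggy=11 correct=3

`(lane / 4)*2 + (i % 2) + 8*(i / 2)`[21,1]→11
lane 21→21/4=5, 21 mod 4=1
i=1  r:2·1+1→3  c:5
row: 11 vs 3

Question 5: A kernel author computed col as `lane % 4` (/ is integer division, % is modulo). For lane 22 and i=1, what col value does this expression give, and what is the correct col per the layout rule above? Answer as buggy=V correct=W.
`lane % 4`[22,1]⇒2
lane 22⇒22/4=5, 22 mod 4=2
i=1  r:2·2+1⇒5  c:5
col: 2 vs 5

buggy=2 correct=5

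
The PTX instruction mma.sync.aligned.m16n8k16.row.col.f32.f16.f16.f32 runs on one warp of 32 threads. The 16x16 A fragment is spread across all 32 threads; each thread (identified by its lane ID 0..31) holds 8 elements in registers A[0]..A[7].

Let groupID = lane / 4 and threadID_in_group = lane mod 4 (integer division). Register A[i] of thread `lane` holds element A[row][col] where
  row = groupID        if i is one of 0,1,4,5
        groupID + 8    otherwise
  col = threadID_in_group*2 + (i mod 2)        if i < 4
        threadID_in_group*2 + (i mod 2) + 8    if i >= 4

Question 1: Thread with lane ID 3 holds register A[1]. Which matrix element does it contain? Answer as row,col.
0,7

lane 3=>3/4=0, 3 mod 4=3
i=1  r:0+0=>0  c:2·3+1+0=>7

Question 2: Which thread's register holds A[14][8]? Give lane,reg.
24,6

r:14=>grp=6,rB=1  c:8=>cB=1,tig=0,lo=0
L=6*4+0=24  i=1*4+1*2+0=6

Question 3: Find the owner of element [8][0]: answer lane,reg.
r:8=>grp=0,rB=1  c:0=>cB=0,tig=0,lo=0
L=0*4+0=0  i=0*4+1*2+0=2

0,2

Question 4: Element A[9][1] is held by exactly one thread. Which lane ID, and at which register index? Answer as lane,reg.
r=9→G=1,rhi=1  c=1→chi=0,T=0,p=1
L=1*4+0=4  i=0*4+1*2+1=3

4,3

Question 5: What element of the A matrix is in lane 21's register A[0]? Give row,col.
lane 21=>21/4=5, 21 mod 4=1
i=0  r:5+0=>5  c:2·1+0+0=>2

5,2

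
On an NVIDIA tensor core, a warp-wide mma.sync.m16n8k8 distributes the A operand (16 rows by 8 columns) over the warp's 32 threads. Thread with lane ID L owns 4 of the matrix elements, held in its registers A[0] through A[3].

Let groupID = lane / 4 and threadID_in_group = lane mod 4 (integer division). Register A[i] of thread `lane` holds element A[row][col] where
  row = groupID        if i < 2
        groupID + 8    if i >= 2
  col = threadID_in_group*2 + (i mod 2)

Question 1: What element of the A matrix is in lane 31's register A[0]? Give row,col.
7,6

L=31→G=31>>2=7, T=31&3=3
[0]→row 7+0=7  col 3·2+0=6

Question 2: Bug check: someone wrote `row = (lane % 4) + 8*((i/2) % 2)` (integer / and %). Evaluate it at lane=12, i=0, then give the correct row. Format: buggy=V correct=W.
`(lane % 4) + 8*((i/2) % 2)`[12,0]=>0
L=12=>grp=12>>2=3, tig=12&3=0
[0]=>row 3+0=3  col 0·2+0=0
row: 0 vs 3

buggy=0 correct=3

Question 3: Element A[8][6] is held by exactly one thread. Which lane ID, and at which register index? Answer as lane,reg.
3,2

r:8=>grp=0,rB=1  c:6=>tig=3,lo=0
L=0*4+3=3  i=1*2+0=2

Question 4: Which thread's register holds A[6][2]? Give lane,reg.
25,0

r=6->g=6,rb=0  c=2->t=1,b0=0
L=6*4+1=25  i=0*2+0=0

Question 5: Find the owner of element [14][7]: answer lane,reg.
27,3

r=14->g=6,rb=1  c=7->t=3,b0=1
L=6*4+3=27  i=1*2+1=3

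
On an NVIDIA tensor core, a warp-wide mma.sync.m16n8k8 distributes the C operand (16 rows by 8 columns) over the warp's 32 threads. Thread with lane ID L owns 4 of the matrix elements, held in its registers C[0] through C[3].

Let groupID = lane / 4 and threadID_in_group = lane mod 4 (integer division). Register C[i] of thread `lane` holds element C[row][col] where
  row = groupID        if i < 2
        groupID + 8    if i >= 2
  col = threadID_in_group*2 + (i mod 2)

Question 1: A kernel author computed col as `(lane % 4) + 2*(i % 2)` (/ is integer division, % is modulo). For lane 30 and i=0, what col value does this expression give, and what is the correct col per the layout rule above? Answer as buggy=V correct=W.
buggy=2 correct=4

`(lane % 4) + 2*(i % 2)`[30,0]=>2
L=30=>grp=30>>2=7, tig=30&3=2
[0]=>row 7+0=7  col 2·2+0=4
col: 2 vs 4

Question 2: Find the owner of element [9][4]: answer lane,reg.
6,2

r=9⇒gr=1,Rb=1  c=4⇒th=2,odd=0
L=1*4+2=6  i=1*2+0=2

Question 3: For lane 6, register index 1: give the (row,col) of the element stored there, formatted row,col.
1,5

lane 6: gr=1 (6/4), th=2 (6%4)
i=1: r=1+0=1, c=2*2+1=5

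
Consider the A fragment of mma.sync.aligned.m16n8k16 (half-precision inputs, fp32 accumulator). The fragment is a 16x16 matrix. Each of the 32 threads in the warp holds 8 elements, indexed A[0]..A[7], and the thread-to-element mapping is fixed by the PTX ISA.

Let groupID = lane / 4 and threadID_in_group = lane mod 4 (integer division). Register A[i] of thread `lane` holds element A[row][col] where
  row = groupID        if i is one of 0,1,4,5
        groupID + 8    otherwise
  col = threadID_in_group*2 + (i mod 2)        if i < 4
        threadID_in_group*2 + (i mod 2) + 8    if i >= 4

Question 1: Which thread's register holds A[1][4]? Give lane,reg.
6,0

r=1⇒gr=1,Rb=0  c=4⇒Cb=0,th=2,odd=0
L=1*4+2=6  i=0*4+0*2+0=0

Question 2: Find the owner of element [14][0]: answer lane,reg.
24,2

r: 14->gid=6,r8=1  c: 0->c8=0,tid=0,i&1=0
L=6*4+0=24  i=0*4+1*2+0=2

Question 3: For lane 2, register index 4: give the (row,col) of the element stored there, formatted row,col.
0,12

lane 2⇒2/4=0, 2 mod 4=2
i=4  r:0+0⇒0  c:2·2+0+8⇒12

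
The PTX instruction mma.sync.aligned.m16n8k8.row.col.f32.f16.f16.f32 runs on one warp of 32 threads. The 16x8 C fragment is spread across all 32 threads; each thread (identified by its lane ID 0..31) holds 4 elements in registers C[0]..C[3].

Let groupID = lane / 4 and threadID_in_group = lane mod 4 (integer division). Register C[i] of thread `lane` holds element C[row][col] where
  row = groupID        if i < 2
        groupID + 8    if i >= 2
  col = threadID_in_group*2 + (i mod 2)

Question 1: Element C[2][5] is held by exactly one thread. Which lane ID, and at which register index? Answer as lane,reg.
r=2⇒gr=2,Rb=0  c=5⇒th=2,odd=1
L=2*4+2=10  i=0*2+1=1

10,1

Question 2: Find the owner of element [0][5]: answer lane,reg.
r: 0->gid=0,r8=0  c: 5->tid=2,i&1=1
L=0*4+2=2  i=0*2+1=1

2,1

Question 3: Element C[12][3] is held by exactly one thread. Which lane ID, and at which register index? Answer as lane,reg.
r=12⇒gr=4,Rb=1  c=3⇒th=1,odd=1
L=4*4+1=17  i=1*2+1=3

17,3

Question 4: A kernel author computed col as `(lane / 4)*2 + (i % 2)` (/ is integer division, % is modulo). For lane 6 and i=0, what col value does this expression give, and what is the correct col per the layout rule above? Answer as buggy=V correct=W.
`(lane / 4)*2 + (i % 2)`[6,0]⇒2
L=6⇒gr=6>>2=1, th=6&3=2
[0]⇒row 1+0=1  col 2·2+0=4
col: 2 vs 4

buggy=2 correct=4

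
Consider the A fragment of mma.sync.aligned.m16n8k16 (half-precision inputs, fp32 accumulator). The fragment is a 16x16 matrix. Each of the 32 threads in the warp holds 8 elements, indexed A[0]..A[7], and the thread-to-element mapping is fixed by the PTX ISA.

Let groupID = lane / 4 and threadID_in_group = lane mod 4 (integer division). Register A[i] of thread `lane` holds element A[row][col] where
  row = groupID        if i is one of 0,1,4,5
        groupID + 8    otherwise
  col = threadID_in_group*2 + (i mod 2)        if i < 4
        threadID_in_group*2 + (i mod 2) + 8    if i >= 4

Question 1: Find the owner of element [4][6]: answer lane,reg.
19,0

r:4=>grp=4,rB=0  c:6=>cB=0,tig=3,lo=0
L=4*4+3=19  i=0*4+0*2+0=0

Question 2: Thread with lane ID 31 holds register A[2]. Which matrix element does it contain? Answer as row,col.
lane 31: G=7 (31/4), T=3 (31%4)
i=2: r=7+8=15, c=3*2+0+0=6

15,6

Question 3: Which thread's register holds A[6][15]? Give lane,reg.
27,5

r=6→G=6,rhi=0  c=15→chi=1,T=3,p=1
L=6*4+3=27  i=1*4+0*2+1=5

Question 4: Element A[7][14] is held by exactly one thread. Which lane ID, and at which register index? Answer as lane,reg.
r=7→G=7,rhi=0  c=14→chi=1,T=3,p=0
L=7*4+3=31  i=1*4+0*2+0=4

31,4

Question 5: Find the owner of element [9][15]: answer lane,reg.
r=9⇒gr=1,Rb=1  c=15⇒Cb=1,th=3,odd=1
L=1*4+3=7  i=1*4+1*2+1=7

7,7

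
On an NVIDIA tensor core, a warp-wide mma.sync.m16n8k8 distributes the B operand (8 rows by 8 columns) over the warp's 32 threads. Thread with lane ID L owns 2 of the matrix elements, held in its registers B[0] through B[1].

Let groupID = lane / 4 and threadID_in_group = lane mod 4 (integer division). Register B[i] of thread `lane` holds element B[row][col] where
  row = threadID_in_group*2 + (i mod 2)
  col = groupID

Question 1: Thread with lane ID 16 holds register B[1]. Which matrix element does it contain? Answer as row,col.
lane 16=>16/4=4, 16 mod 4=0
i=1  r:2·0+1=>1  c:4

1,4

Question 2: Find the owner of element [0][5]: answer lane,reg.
20,0

c=5⇒gr=5  r=0⇒th=0,odd=0
L=5*4+0=20  i=0=0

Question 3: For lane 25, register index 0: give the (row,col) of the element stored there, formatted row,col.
L=25→G=25>>2=6, T=25&3=1
[0]→row 1·2+0=2  col G=6

2,6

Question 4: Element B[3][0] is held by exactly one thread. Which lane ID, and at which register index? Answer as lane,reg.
c: 0->gid=0  r: 3->tid=1,i&1=1
L=0*4+1=1  i=1=1

1,1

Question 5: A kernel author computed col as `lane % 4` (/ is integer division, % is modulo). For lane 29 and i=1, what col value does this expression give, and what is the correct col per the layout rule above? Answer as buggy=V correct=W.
buggy=1 correct=7

`lane % 4`[29,1]->1
29: gid=7,tid=1
[1] (1*2+1,7) = (3,7)
col: 1 vs 7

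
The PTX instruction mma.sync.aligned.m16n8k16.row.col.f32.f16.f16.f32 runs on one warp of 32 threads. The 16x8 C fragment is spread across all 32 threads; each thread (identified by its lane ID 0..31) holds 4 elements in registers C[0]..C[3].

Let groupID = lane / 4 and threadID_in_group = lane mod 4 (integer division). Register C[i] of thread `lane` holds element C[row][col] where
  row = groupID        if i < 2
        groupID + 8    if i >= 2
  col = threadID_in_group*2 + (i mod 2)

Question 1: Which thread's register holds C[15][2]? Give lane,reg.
r=15->g=7,rb=1  c=2->t=1,b0=0
L=7*4+1=29  i=1*2+0=2

29,2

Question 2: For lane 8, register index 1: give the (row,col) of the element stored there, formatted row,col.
2,1

L=8=>grp=8>>2=2, tig=8&3=0
[1]=>row 2+0=2  col 0·2+1=1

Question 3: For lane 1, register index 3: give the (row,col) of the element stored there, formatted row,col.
8,3

lane 1: g=0 (1/4), t=1 (1%4)
i=3: r=0+8=8, c=1*2+1=3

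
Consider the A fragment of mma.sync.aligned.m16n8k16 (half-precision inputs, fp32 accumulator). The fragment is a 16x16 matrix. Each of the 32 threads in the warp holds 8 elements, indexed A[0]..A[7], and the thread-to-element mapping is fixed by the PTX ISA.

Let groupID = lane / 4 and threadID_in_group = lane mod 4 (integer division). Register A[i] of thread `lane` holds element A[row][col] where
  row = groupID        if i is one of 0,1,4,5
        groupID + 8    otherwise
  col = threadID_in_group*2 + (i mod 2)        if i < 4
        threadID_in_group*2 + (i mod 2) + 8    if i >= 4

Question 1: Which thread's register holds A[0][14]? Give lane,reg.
r=0->g=0,rb=0  c=14->cb=1,t=3,b0=0
L=0*4+3=3  i=1*4+0*2+0=4

3,4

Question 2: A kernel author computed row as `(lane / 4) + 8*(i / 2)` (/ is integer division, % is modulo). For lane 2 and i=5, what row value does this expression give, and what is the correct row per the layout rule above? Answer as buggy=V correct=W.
buggy=16 correct=0

`(lane / 4) + 8*(i / 2)`[2,5]=>16
lane 2: grp=0 (2/4), tig=2 (2%4)
i=5: r=0+0=0, c=2*2+1+8=13
row: 16 vs 0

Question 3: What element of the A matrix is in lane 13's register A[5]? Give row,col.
13: gid=3,tid=1
[5] (3+0,1*2+1+8) = (3,11)

3,11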